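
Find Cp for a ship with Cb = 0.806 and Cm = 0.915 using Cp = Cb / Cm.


Formula: Cp = Cb / Cm
Substituting: Cp = 0.806 / 0.915
Result: Cp ≈ 0.88087 (5 s.f.)

0.88087


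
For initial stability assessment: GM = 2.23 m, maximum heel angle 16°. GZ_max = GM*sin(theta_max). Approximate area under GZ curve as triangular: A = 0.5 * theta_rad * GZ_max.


Formula: GZ_max = GM * sin(theta); Area = 0.5 * theta_rad * GZ_max
Step 1 — GZ_max = 2.23 * sin(16°) = 2.23 * 0.275637 = 0.614671 m
Step 2 — theta_rad = 16 * pi/180 = 0.279253 rad
Step 3 — Area = 0.5 * 0.279253 * 0.614671 ≈ 0.085824 m·rad (5 s.f.)

0.085824 m·rad


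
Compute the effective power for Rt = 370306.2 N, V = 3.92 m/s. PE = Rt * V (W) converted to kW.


Formula: PE = Rt * V / 1000 (kW)
Step 1 — PE (W) = 370306.2 * 3.92 = 1451600.304 W
Step 2 — PE (kW) = 1451600.304 / 1000 ≈ 1451.6 kW (5 s.f.)

1451.6 kW


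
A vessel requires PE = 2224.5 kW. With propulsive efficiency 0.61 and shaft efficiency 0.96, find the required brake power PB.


Formula: PB = PE / (eta_D * eta_S)
Step 1 — combined efficiency = eta_D * eta_S = 0.61 * 0.96 = 0.5856
Step 2 — PB = 2224.5 / 0.5856 ≈ 3798.7 kW (5 s.f.)

3798.7 kW


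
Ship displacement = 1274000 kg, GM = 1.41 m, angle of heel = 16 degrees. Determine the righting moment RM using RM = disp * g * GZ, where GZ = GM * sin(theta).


Formula: GZ = GM * sin(theta); RM = disp * g * GZ
Step 1 — GZ = 1.41 * sin(16°) = 1.41 * 0.275637 = 0.388648 m
Step 2 — RM = 1274000 * 9.81 * 0.388648 ≈ 4857300 N·m (5 s.f.)

4857300 N·m


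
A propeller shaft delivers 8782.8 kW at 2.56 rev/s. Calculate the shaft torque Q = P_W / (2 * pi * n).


Formula: Q = P_W / (2 * pi * n)
Step 1 — P_W = 8782.8 kW * 1000 = 8782800.0 W
Step 2 — 2 * pi * n = 2 * pi * 2.56 = 16.084954
Step 3 — Q = 8782800.0 / 16.084954 ≈ 546030 N·m (5 s.f.)

546030 N·m


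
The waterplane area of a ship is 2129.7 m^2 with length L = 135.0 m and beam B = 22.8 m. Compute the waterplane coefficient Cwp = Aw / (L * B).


Formula: Cwp = Aw / (L * B)
Step 1 — L * B = 135.0 * 22.8 = 3078.0 m^2
Step 2 — Cwp = 2129.7 / 3078.0 ≈ 0.69191 (5 s.f.)

0.69191


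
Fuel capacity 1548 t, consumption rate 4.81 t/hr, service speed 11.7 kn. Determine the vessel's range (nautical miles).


Formula: endurance = fuel / rate; range = endurance * speed
Step 1 — endurance = 1548 / 4.81 = 321.8295 hours
Step 2 — range = 321.8295 * 11.7 ≈ 3765.4 nautical miles (5 s.f.)

3765.4 NM


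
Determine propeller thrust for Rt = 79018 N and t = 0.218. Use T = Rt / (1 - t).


Formula: T = Rt / (1 - t)
Step 1 — (1 - t) = 1 - 0.218 = 0.782
Step 2 — T = 79018 / 0.782 ≈ 101050 N (5 s.f.)

101050 N


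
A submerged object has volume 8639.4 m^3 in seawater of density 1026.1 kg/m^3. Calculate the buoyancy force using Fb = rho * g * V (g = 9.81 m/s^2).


Formula: Fb = rho * g * V
Substituting: Fb = 1026.1 * 9.81 * 8639.4
Intermediate: 1026.1 * 9.81 = 10066.041
Result: Fb = 10066.041 * 8639.4 ≈ 86965000 N (5 s.f.)

86965000 N


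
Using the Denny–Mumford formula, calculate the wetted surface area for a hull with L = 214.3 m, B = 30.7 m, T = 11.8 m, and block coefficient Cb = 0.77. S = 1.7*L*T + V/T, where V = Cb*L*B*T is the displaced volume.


Formula: S = 1.7*L*T + V/T with V = Cb*L*B*T, i.e. S = L * (1.7*T + Cb*B)
Step 1 — 1.7*T = 1.7 * 11.8 = 20.06 m
Step 2 — Cb*B = 0.77 * 30.7 = 23.639 m
Step 3 — 1.7*T + Cb*B = 20.06 + 23.639 = 43.699 m
Step 4 — S = 214.3 * 43.699 ≈ 9364.7 m^2 (5 s.f.)

9364.7 m^2


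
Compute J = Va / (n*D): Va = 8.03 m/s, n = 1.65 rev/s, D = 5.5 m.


Formula: J = Va / (n * D)
Step 1 — n * D = 1.65 * 5.5 = 9.075
Step 2 — J = 8.03 / 9.075 ≈ 0.88485 (5 s.f.)

0.88485


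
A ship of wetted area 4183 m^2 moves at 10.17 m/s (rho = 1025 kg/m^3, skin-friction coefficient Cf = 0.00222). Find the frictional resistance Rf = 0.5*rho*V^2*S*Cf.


Formula: Rf = 0.5 * rho * V^2 * S * Cf
Step 1 — V^2 = 10.17^2 = 103.4289
Step 2 — 0.5 * rho * V^2 = 0.5 * 1025 * 103.4289 = 53007.31125
Step 3 — Rf = 53007.31125 * 4183 * 0.00222 ≈ 492240 N (5 s.f.)

492240 N


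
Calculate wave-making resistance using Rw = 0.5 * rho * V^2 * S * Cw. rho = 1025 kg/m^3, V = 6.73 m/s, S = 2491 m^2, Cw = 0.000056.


Formula: Rw = 0.5 * rho * V^2 * S * Cw
Step 1 — V^2 = 6.73^2 = 45.2929
Step 2 — 0.5 * rho * V^2 = 0.5 * 1025 * 45.2929 = 23212.61125
Step 3 — Rw = 23212.61125 * 2491 * 0.000056 ≈ 3238.1 N (5 s.f.)

3238.1 N


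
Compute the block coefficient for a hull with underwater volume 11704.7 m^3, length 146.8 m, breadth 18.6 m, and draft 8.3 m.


Formula: Cb = V / (L * B * T)
Step 1 — L * B * T = 146.8 * 18.6 * 8.3 = 22662.984 m^3
Step 2 — Cb = 11704.7 / 22662.984 ≈ 0.51647 (5 s.f.)

0.51647


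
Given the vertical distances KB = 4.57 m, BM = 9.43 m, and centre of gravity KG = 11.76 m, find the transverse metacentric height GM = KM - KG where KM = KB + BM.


Formula: GM = KB + BM - KG
Step 1 — KM = KB + BM = 4.57 + 9.43 = 14.0 m
Step 2 — GM = KM - KG = 14.0 - 11.76 = 2.24 m

2.24 m


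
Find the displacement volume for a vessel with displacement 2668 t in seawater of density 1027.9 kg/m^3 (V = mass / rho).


Formula: V = mass / rho
Step 1 — convert tonnes to kg: 2668 t * 1000 = 2668000 kg
Step 2 — V = 2668000 / 1027.9 ≈ 2595.6 m^3 (5 s.f.)

2595.6 m^3


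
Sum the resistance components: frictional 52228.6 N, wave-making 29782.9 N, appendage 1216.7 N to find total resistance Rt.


Formula: Rt = Rf + Rw + Ra
Substituting: Rt = 52228.6 + 29782.9 + 1216.7
Result: Rt = 83228.2 N

83228.2 N


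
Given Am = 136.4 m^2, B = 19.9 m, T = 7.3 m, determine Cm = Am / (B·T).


Formula: Cm = Am / (B * T)
Step 1 — B * T = 19.9 * 7.3 = 145.27 m^2
Step 2 — Cm = 136.4 / 145.27 ≈ 0.93894 (5 s.f.)

0.93894


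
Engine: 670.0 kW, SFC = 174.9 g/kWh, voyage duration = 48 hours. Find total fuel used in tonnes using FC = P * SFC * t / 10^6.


Formula: FC (tonnes) = P * SFC * t / 1,000,000
Step 1 — P * SFC * t = 670.0 * 174.9 * 48 = 5624784.0 g
Step 2 — FC (tonnes) = 5624784.0 / 1,000,000 ≈ 5.6248 tonnes (5 s.f.)

5.6248 tonnes


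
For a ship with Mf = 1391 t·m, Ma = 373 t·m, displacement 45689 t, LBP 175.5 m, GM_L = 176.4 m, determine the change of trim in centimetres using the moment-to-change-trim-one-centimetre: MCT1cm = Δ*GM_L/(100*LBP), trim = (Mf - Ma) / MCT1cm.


Formula: net trimming moment = Mf - Ma; MCT1cm = Δ*GM_L/(100*LBP); trim = net moment / MCT1cm
Step 1 — net trimming moment = 1391 - 373 = 1018 t·m
Step 2 — MCT1cm = 45689 * 176.4 / (100 * 175.5) = 459.233 t·m/cm
Step 3 — trim = 1018 / 459.233 ≈ 2.2167 cm (5 s.f.)

2.2167 cm


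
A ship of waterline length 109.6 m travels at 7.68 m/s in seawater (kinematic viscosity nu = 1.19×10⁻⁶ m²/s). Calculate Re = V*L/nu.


Formula: Re = V * L / nu
Step 1 — V * L = 7.68 * 109.6 = 841.728 m^2/s
Step 2 — Re = 841.728 / 1.19e-6 = 7.07e+08

7.07e+08


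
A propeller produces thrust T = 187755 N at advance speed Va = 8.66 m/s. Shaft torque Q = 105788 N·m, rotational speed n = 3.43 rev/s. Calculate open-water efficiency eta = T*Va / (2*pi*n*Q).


Formula: eta = T * Va / (2 * pi * n * Q)
Step 1 — numerator = T * Va = 187755 * 8.66 = 1625958.3
Step 2 — 2 * pi * n = 2 * pi * 3.43 = 21.551326
Step 3 — denominator = 21.551326 * 105788 = 2279871.67
Step 4 — eta = 1625958.3 / 2279871.67 ≈ 0.71318 (5 s.f.)

0.71318


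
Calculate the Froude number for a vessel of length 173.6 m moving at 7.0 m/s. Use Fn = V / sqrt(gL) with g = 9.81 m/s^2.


Formula: Fn = V / sqrt(g * L)
Step 1 — g * L = 9.81 * 173.6 = 1703.016
Step 2 — sqrt(g * L) = sqrt(1703.016) = 41.267614
Step 3 — Fn = 7.0 / 41.267614 ≈ 0.16962 (5 s.f.)

0.16962


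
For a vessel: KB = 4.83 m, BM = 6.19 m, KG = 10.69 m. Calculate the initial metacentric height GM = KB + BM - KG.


Formula: GM = KB + BM - KG
Step 1 — KM = KB + BM = 4.83 + 6.19 = 11.02 m
Step 2 — GM = KM - KG = 11.02 - 10.69 = 0.33 m

0.33 m


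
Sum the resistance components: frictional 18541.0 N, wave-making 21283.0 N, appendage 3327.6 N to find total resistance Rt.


Formula: Rt = Rf + Rw + Ra
Substituting: Rt = 18541.0 + 21283.0 + 3327.6
Result: Rt = 43151.6 N

43151.6 N


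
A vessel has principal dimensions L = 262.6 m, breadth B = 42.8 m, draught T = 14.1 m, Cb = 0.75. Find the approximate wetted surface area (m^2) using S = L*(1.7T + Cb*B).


Formula: S = 1.7*L*T + V/T with V = Cb*L*B*T, i.e. S = L * (1.7*T + Cb*B)
Step 1 — 1.7*T = 1.7 * 14.1 = 23.97 m
Step 2 — Cb*B = 0.75 * 42.8 = 32.1 m
Step 3 — 1.7*T + Cb*B = 23.97 + 32.1 = 56.07 m
Step 4 — S = 262.6 * 56.07 ≈ 14724 m^2 (5 s.f.)

14724 m^2


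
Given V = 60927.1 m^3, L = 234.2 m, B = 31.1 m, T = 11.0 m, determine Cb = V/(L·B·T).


Formula: Cb = V / (L * B * T)
Step 1 — L * B * T = 234.2 * 31.1 * 11.0 = 80119.82 m^3
Step 2 — Cb = 60927.1 / 80119.82 ≈ 0.76045 (5 s.f.)

0.76045


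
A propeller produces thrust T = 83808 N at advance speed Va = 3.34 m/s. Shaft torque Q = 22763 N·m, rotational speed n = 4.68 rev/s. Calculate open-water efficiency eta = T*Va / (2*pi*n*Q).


Formula: eta = T * Va / (2 * pi * n * Q)
Step 1 — numerator = T * Va = 83808 * 3.34 = 279918.72
Step 2 — 2 * pi * n = 2 * pi * 4.68 = 29.405307
Step 3 — denominator = 29.405307 * 22763 = 669353.0
Step 4 — eta = 279918.72 / 669353.0 ≈ 0.41819 (5 s.f.)

0.41819


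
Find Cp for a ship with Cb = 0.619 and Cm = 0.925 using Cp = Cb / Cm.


Formula: Cp = Cb / Cm
Substituting: Cp = 0.619 / 0.925
Result: Cp ≈ 0.66919 (5 s.f.)

0.66919


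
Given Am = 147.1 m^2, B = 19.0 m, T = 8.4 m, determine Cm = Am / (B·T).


Formula: Cm = Am / (B * T)
Step 1 — B * T = 19.0 * 8.4 = 159.6 m^2
Step 2 — Cm = 147.1 / 159.6 ≈ 0.92168 (5 s.f.)

0.92168


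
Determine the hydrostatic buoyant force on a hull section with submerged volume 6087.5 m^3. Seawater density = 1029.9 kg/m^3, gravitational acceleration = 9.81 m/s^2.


Formula: Fb = rho * g * V
Substituting: Fb = 1029.9 * 9.81 * 6087.5
Intermediate: 1029.9 * 9.81 = 10103.319
Result: Fb = 10103.319 * 6087.5 ≈ 61504000 N (5 s.f.)

61504000 N


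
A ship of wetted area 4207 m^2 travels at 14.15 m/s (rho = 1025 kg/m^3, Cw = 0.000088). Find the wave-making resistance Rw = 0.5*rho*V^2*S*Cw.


Formula: Rw = 0.5 * rho * V^2 * S * Cw
Step 1 — V^2 = 14.15^2 = 200.2225
Step 2 — 0.5 * rho * V^2 = 0.5 * 1025 * 200.2225 = 102614.03125
Step 3 — Rw = 102614.03125 * 4207 * 0.000088 ≈ 37989 N (5 s.f.)

37989 N


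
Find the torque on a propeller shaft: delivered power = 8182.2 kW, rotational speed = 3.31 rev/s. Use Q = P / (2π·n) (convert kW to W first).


Formula: Q = P_W / (2 * pi * n)
Step 1 — P_W = 8182.2 kW * 1000 = 8182200.0 W
Step 2 — 2 * pi * n = 2 * pi * 3.31 = 20.797343
Step 3 — Q = 8182200.0 / 20.797343 ≈ 393430 N·m (5 s.f.)

393430 N·m


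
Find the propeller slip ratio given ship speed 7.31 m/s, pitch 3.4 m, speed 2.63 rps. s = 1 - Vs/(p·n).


Formula: s = 1 - Vs / (p * n)
Step 1 — p * n = 3.4 * 2.63 = 8.942
Step 2 — Vs / (p*n) = 7.31 / 8.942 = 0.81749 (6 d.p.)
Step 3 — s = 1 - 0.81749 = 0.18251

0.18251


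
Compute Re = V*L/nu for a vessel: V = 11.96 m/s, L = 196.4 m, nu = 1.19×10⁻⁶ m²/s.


Formula: Re = V * L / nu
Step 1 — V * L = 11.96 * 196.4 = 2348.944 m^2/s
Step 2 — Re = 2348.944 / 1.19e-6 = 1.97e+09

1.97e+09


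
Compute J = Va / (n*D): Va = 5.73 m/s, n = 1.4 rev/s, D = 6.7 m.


Formula: J = Va / (n * D)
Step 1 — n * D = 1.4 * 6.7 = 9.38
Step 2 — J = 5.73 / 9.38 ≈ 0.61087 (5 s.f.)

0.61087


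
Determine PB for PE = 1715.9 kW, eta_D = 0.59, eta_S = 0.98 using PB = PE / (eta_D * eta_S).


Formula: PB = PE / (eta_D * eta_S)
Step 1 — combined efficiency = eta_D * eta_S = 0.59 * 0.98 = 0.5782
Step 2 — PB = 1715.9 / 0.5782 ≈ 2967.7 kW (5 s.f.)

2967.7 kW


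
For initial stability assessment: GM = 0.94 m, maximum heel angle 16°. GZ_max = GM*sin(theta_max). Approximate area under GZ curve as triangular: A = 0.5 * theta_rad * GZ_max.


Formula: GZ_max = GM * sin(theta); Area = 0.5 * theta_rad * GZ_max
Step 1 — GZ_max = 0.94 * sin(16°) = 0.94 * 0.275637 = 0.259099 m
Step 2 — theta_rad = 16 * pi/180 = 0.279253 rad
Step 3 — Area = 0.5 * 0.279253 * 0.259099 ≈ 0.036177 m·rad (5 s.f.)

0.036177 m·rad


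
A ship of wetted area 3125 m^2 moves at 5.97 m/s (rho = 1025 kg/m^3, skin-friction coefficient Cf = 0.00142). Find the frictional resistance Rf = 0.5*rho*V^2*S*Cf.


Formula: Rf = 0.5 * rho * V^2 * S * Cf
Step 1 — V^2 = 5.97^2 = 35.6409
Step 2 — 0.5 * rho * V^2 = 0.5 * 1025 * 35.6409 = 18265.96125
Step 3 — Rf = 18265.96125 * 3125 * 0.00142 ≈ 81055 N (5 s.f.)

81055 N


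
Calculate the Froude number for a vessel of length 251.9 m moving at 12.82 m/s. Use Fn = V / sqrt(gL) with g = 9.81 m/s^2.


Formula: Fn = V / sqrt(g * L)
Step 1 — g * L = 9.81 * 251.9 = 2471.139
Step 2 — sqrt(g * L) = sqrt(2471.139) = 49.710552
Step 3 — Fn = 12.82 / 49.710552 ≈ 0.25789 (5 s.f.)

0.25789


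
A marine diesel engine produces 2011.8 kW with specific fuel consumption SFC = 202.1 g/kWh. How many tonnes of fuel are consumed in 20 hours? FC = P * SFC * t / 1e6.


Formula: FC (tonnes) = P * SFC * t / 1,000,000
Step 1 — P * SFC * t = 2011.8 * 202.1 * 20 = 8131695.6 g
Step 2 — FC (tonnes) = 8131695.6 / 1,000,000 ≈ 8.1317 tonnes (5 s.f.)

8.1317 tonnes


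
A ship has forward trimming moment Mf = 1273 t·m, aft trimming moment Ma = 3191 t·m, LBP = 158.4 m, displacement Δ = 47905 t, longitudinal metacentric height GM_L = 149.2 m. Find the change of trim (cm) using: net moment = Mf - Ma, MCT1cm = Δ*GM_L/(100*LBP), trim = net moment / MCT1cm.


Formula: net trimming moment = Mf - Ma; MCT1cm = Δ*GM_L/(100*LBP); trim = net moment / MCT1cm
Step 1 — net trimming moment = 1273 - 3191 = -1918 t·m
Step 2 — MCT1cm = 47905 * 149.2 / (100 * 158.4) = 451.2264 t·m/cm
Step 3 — trim = -1918 / 451.2264 ≈ -4.2506 cm (5 s.f.)

-4.2506 cm


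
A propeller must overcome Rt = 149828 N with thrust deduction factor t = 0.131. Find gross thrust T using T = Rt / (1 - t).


Formula: T = Rt / (1 - t)
Step 1 — (1 - t) = 1 - 0.131 = 0.869
Step 2 — T = 149828 / 0.869 ≈ 172410 N (5 s.f.)

172410 N


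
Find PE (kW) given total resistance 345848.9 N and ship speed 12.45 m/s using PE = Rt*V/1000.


Formula: PE = Rt * V / 1000 (kW)
Step 1 — PE (W) = 345848.9 * 12.45 = 4305818.805 W
Step 2 — PE (kW) = 4305818.805 / 1000 ≈ 4305.8 kW (5 s.f.)

4305.8 kW


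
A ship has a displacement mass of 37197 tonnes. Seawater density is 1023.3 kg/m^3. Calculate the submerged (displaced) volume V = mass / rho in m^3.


Formula: V = mass / rho
Step 1 — convert tonnes to kg: 37197 t * 1000 = 37197000 kg
Step 2 — V = 37197000 / 1023.3 ≈ 36350 m^3 (5 s.f.)

36350 m^3


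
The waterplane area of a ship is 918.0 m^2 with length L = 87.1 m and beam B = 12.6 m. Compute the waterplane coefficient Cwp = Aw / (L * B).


Formula: Cwp = Aw / (L * B)
Step 1 — L * B = 87.1 * 12.6 = 1097.46 m^2
Step 2 — Cwp = 918.0 / 1097.46 ≈ 0.83648 (5 s.f.)

0.83648


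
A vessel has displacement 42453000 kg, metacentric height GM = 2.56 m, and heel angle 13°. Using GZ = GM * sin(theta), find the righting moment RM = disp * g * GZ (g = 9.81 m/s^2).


Formula: GZ = GM * sin(theta); RM = disp * g * GZ
Step 1 — GZ = 2.56 * sin(13°) = 2.56 * 0.224951 = 0.575875 m
Step 2 — RM = 42453000 * 9.81 * 0.575875 ≈ 239830000 N·m (5 s.f.)

239830000 N·m


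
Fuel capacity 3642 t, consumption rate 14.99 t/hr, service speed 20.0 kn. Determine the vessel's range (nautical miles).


Formula: endurance = fuel / rate; range = endurance * speed
Step 1 — endurance = 3642 / 14.99 = 242.962 hours
Step 2 — range = 242.962 * 20.0 ≈ 4859.2 nautical miles (5 s.f.)

4859.2 NM


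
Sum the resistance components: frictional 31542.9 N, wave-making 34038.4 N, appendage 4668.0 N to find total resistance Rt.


Formula: Rt = Rf + Rw + Ra
Substituting: Rt = 31542.9 + 34038.4 + 4668.0
Result: Rt = 70249.3 N

70249.3 N


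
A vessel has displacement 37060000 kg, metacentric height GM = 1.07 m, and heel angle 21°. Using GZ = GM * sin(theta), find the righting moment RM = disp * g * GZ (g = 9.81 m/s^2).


Formula: GZ = GM * sin(theta); RM = disp * g * GZ
Step 1 — GZ = 1.07 * sin(21°) = 1.07 * 0.358368 = 0.383454 m
Step 2 — RM = 37060000 * 9.81 * 0.383454 ≈ 139410000 N·m (5 s.f.)

139410000 N·m


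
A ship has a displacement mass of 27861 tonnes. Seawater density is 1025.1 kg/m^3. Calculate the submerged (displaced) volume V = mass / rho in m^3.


Formula: V = mass / rho
Step 1 — convert tonnes to kg: 27861 t * 1000 = 27861000 kg
Step 2 — V = 27861000 / 1025.1 ≈ 27179 m^3 (5 s.f.)

27179 m^3


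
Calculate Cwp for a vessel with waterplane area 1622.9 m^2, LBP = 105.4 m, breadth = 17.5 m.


Formula: Cwp = Aw / (L * B)
Step 1 — L * B = 105.4 * 17.5 = 1844.5 m^2
Step 2 — Cwp = 1622.9 / 1844.5 ≈ 0.87986 (5 s.f.)

0.87986


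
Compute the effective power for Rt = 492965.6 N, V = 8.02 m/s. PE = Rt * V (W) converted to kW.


Formula: PE = Rt * V / 1000 (kW)
Step 1 — PE (W) = 492965.6 * 8.02 = 3953584.112 W
Step 2 — PE (kW) = 3953584.112 / 1000 ≈ 3953.6 kW (5 s.f.)

3953.6 kW


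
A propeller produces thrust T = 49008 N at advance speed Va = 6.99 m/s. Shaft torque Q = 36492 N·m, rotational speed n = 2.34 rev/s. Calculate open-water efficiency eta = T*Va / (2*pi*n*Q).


Formula: eta = T * Va / (2 * pi * n * Q)
Step 1 — numerator = T * Va = 49008 * 6.99 = 342565.92
Step 2 — 2 * pi * n = 2 * pi * 2.34 = 14.702654
Step 3 — denominator = 14.702654 * 36492 = 536529.25
Step 4 — eta = 342565.92 / 536529.25 ≈ 0.63849 (5 s.f.)

0.63849


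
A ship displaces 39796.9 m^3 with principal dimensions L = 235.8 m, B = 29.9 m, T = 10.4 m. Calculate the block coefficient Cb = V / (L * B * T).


Formula: Cb = V / (L * B * T)
Step 1 — L * B * T = 235.8 * 29.9 * 10.4 = 73324.368 m^3
Step 2 — Cb = 39796.9 / 73324.368 ≈ 0.54275 (5 s.f.)

0.54275


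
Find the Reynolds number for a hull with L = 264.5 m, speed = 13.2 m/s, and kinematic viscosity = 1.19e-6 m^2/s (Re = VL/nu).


Formula: Re = V * L / nu
Step 1 — V * L = 13.2 * 264.5 = 3491.4 m^2/s
Step 2 — Re = 3491.4 / 1.19e-6 = 2.93e+09

2.93e+09


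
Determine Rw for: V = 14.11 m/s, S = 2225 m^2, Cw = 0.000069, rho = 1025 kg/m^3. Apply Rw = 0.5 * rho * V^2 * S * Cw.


Formula: Rw = 0.5 * rho * V^2 * S * Cw
Step 1 — V^2 = 14.11^2 = 199.0921
Step 2 — 0.5 * rho * V^2 = 0.5 * 1025 * 199.0921 = 102034.70125
Step 3 — Rw = 102034.70125 * 2225 * 0.000069 ≈ 15665 N (5 s.f.)

15665 N


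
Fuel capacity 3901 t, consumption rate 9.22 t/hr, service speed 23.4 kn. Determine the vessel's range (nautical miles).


Formula: endurance = fuel / rate; range = endurance * speed
Step 1 — endurance = 3901 / 9.22 = 423.102 hours
Step 2 — range = 423.102 * 23.4 ≈ 9900.6 nautical miles (5 s.f.)

9900.6 NM


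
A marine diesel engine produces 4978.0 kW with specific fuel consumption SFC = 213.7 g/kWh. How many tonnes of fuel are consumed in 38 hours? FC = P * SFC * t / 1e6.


Formula: FC (tonnes) = P * SFC * t / 1,000,000
Step 1 — P * SFC * t = 4978.0 * 213.7 * 38 = 40424346.8 g
Step 2 — FC (tonnes) = 40424346.8 / 1,000,000 ≈ 40.424 tonnes (5 s.f.)

40.424 tonnes


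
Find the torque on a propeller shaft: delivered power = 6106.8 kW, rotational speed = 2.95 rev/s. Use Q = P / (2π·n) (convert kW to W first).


Formula: Q = P_W / (2 * pi * n)
Step 1 — P_W = 6106.8 kW * 1000 = 6106800.0 W
Step 2 — 2 * pi * n = 2 * pi * 2.95 = 18.535397
Step 3 — Q = 6106800.0 / 18.535397 ≈ 329470 N·m (5 s.f.)

329470 N·m


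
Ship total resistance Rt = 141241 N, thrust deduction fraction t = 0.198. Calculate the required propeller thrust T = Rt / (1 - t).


Formula: T = Rt / (1 - t)
Step 1 — (1 - t) = 1 - 0.198 = 0.802
Step 2 — T = 141241 / 0.802 ≈ 176110 N (5 s.f.)

176110 N


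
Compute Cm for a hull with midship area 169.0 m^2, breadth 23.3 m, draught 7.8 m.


Formula: Cm = Am / (B * T)
Step 1 — B * T = 23.3 * 7.8 = 181.74 m^2
Step 2 — Cm = 169.0 / 181.74 ≈ 0.92990 (5 s.f.)

0.92990


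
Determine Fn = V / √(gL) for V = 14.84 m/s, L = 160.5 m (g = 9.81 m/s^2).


Formula: Fn = V / sqrt(g * L)
Step 1 — g * L = 9.81 * 160.5 = 1574.505
Step 2 — sqrt(g * L) = sqrt(1574.505) = 39.680033
Step 3 — Fn = 14.84 / 39.680033 ≈ 0.37399 (5 s.f.)

0.37399


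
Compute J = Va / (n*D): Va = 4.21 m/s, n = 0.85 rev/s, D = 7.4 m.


Formula: J = Va / (n * D)
Step 1 — n * D = 0.85 * 7.4 = 6.29
Step 2 — J = 4.21 / 6.29 ≈ 0.66932 (5 s.f.)

0.66932


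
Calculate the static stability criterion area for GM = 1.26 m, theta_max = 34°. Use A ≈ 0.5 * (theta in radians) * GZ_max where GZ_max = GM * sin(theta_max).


Formula: GZ_max = GM * sin(theta); Area = 0.5 * theta_rad * GZ_max
Step 1 — GZ_max = 1.26 * sin(34°) = 1.26 * 0.559193 = 0.704583 m
Step 2 — theta_rad = 34 * pi/180 = 0.593412 rad
Step 3 — Area = 0.5 * 0.593412 * 0.704583 ≈ 0.20905 m·rad (5 s.f.)

0.20905 m·rad


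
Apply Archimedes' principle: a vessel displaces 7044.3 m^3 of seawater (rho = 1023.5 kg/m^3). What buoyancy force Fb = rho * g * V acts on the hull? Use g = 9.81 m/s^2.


Formula: Fb = rho * g * V
Substituting: Fb = 1023.5 * 9.81 * 7044.3
Intermediate: 1023.5 * 9.81 = 10040.535
Result: Fb = 10040.535 * 7044.3 ≈ 70729000 N (5 s.f.)

70729000 N


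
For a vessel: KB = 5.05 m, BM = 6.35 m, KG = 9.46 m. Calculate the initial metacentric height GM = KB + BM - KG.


Formula: GM = KB + BM - KG
Step 1 — KM = KB + BM = 5.05 + 6.35 = 11.4 m
Step 2 — GM = KM - KG = 11.4 - 9.46 = 1.94 m

1.94 m


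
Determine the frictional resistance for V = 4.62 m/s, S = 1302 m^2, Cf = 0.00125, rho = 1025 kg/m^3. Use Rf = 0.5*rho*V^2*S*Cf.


Formula: Rf = 0.5 * rho * V^2 * S * Cf
Step 1 — V^2 = 4.62^2 = 21.3444
Step 2 — 0.5 * rho * V^2 = 0.5 * 1025 * 21.3444 = 10939.005
Step 3 — Rf = 10939.005 * 1302 * 0.00125 ≈ 17803 N (5 s.f.)

17803 N


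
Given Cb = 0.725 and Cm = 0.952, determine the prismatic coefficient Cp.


Formula: Cp = Cb / Cm
Substituting: Cp = 0.725 / 0.952
Result: Cp ≈ 0.76155 (5 s.f.)

0.76155


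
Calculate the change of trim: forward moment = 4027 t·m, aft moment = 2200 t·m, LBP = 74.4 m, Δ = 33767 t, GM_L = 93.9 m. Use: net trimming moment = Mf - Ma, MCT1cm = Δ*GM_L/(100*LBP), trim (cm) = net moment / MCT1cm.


Formula: net trimming moment = Mf - Ma; MCT1cm = Δ*GM_L/(100*LBP); trim = net moment / MCT1cm
Step 1 — net trimming moment = 4027 - 2200 = 1827 t·m
Step 2 — MCT1cm = 33767 * 93.9 / (100 * 74.4) = 426.1722 t·m/cm
Step 3 — trim = 1827 / 426.1722 ≈ 4.2870 cm (5 s.f.)

4.2870 cm


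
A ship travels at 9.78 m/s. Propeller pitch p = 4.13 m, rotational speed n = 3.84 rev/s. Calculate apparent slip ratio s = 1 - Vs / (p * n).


Formula: s = 1 - Vs / (p * n)
Step 1 — p * n = 4.13 * 3.84 = 15.8592
Step 2 — Vs / (p*n) = 9.78 / 15.8592 = 0.616677 (6 d.p.)
Step 3 — s = 1 - 0.616677 = 0.383323

0.383323


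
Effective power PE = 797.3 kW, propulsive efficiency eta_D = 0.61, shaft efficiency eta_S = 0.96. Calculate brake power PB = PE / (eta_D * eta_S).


Formula: PB = PE / (eta_D * eta_S)
Step 1 — combined efficiency = eta_D * eta_S = 0.61 * 0.96 = 0.5856
Step 2 — PB = 797.3 / 0.5856 ≈ 1361.5 kW (5 s.f.)

1361.5 kW


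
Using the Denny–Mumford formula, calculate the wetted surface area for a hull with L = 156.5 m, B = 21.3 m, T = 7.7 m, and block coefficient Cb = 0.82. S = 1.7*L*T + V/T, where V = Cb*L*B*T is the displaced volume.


Formula: S = 1.7*L*T + V/T with V = Cb*L*B*T, i.e. S = L * (1.7*T + Cb*B)
Step 1 — 1.7*T = 1.7 * 7.7 = 13.09 m
Step 2 — Cb*B = 0.82 * 21.3 = 17.466 m
Step 3 — 1.7*T + Cb*B = 13.09 + 17.466 = 30.556 m
Step 4 — S = 156.5 * 30.556 ≈ 4782.0 m^2 (5 s.f.)

4782.0 m^2


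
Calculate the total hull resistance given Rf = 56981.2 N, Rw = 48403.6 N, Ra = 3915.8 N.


Formula: Rt = Rf + Rw + Ra
Substituting: Rt = 56981.2 + 48403.6 + 3915.8
Result: Rt = 109300.6 N

109300.6 N


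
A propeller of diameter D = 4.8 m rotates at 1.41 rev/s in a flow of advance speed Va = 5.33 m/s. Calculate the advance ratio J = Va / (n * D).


Formula: J = Va / (n * D)
Step 1 — n * D = 1.41 * 4.8 = 6.768
Step 2 — J = 5.33 / 6.768 ≈ 0.78753 (5 s.f.)

0.78753


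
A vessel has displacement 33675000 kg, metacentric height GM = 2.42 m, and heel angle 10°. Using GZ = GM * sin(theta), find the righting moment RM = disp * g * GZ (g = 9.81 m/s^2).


Formula: GZ = GM * sin(theta); RM = disp * g * GZ
Step 1 — GZ = 2.42 * sin(10°) = 2.42 * 0.173648 = 0.420228 m
Step 2 — RM = 33675000 * 9.81 * 0.420228 ≈ 138820000 N·m (5 s.f.)

138820000 N·m


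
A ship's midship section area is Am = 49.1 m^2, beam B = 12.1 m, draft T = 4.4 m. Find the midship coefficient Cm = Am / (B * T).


Formula: Cm = Am / (B * T)
Step 1 — B * T = 12.1 * 4.4 = 53.24 m^2
Step 2 — Cm = 49.1 / 53.24 ≈ 0.92224 (5 s.f.)

0.92224


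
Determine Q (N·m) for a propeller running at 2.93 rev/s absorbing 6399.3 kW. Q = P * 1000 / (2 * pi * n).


Formula: Q = P_W / (2 * pi * n)
Step 1 — P_W = 6399.3 kW * 1000 = 6399300.0 W
Step 2 — 2 * pi * n = 2 * pi * 2.93 = 18.409733
Step 3 — Q = 6399300.0 / 18.409733 ≈ 347600 N·m (5 s.f.)

347600 N·m


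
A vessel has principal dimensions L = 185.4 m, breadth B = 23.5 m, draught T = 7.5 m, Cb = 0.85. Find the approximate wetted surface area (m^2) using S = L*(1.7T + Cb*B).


Formula: S = 1.7*L*T + V/T with V = Cb*L*B*T, i.e. S = L * (1.7*T + Cb*B)
Step 1 — 1.7*T = 1.7 * 7.5 = 12.75 m
Step 2 — Cb*B = 0.85 * 23.5 = 19.975 m
Step 3 — 1.7*T + Cb*B = 12.75 + 19.975 = 32.725 m
Step 4 — S = 185.4 * 32.725 ≈ 6067.2 m^2 (5 s.f.)

6067.2 m^2


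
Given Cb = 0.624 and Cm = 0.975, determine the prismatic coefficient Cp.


Formula: Cp = Cb / Cm
Substituting: Cp = 0.624 / 0.975
Result: Cp ≈ 0.64000 (5 s.f.)

0.64000


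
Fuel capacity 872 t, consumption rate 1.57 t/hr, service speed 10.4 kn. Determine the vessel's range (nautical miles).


Formula: endurance = fuel / rate; range = endurance * speed
Step 1 — endurance = 872 / 1.57 = 555.414 hours
Step 2 — range = 555.414 * 10.4 ≈ 5776.3 nautical miles (5 s.f.)

5776.3 NM


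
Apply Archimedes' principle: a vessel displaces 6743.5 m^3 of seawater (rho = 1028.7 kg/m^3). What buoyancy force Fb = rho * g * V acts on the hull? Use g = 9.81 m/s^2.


Formula: Fb = rho * g * V
Substituting: Fb = 1028.7 * 9.81 * 6743.5
Intermediate: 1028.7 * 9.81 = 10091.547
Result: Fb = 10091.547 * 6743.5 ≈ 68052000 N (5 s.f.)

68052000 N


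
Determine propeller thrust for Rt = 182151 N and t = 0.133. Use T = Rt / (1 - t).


Formula: T = Rt / (1 - t)
Step 1 — (1 - t) = 1 - 0.133 = 0.867
Step 2 — T = 182151 / 0.867 ≈ 210090 N (5 s.f.)

210090 N


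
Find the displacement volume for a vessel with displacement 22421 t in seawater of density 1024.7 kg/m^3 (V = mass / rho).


Formula: V = mass / rho
Step 1 — convert tonnes to kg: 22421 t * 1000 = 22421000 kg
Step 2 — V = 22421000 / 1024.7 ≈ 21881 m^3 (5 s.f.)

21881 m^3


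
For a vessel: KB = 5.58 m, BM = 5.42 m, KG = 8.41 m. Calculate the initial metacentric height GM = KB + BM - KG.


Formula: GM = KB + BM - KG
Step 1 — KM = KB + BM = 5.58 + 5.42 = 11.0 m
Step 2 — GM = KM - KG = 11.0 - 8.41 = 2.59 m

2.59 m


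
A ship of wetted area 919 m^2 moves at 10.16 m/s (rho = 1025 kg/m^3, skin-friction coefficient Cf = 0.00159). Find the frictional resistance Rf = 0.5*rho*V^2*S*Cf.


Formula: Rf = 0.5 * rho * V^2 * S * Cf
Step 1 — V^2 = 10.16^2 = 103.2256
Step 2 — 0.5 * rho * V^2 = 0.5 * 1025 * 103.2256 = 52903.12
Step 3 — Rf = 52903.12 * 919 * 0.00159 ≈ 77303 N (5 s.f.)

77303 N


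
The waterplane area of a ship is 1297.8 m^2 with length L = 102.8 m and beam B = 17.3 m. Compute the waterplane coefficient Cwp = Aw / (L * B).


Formula: Cwp = Aw / (L * B)
Step 1 — L * B = 102.8 * 17.3 = 1778.44 m^2
Step 2 — Cwp = 1297.8 / 1778.44 ≈ 0.72974 (5 s.f.)

0.72974


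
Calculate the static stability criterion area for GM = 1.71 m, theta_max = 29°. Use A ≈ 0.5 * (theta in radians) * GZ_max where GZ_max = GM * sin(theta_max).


Formula: GZ_max = GM * sin(theta); Area = 0.5 * theta_rad * GZ_max
Step 1 — GZ_max = 1.71 * sin(29°) = 1.71 * 0.48481 = 0.829025 m
Step 2 — theta_rad = 29 * pi/180 = 0.506145 rad
Step 3 — Area = 0.5 * 0.506145 * 0.829025 ≈ 0.20980 m·rad (5 s.f.)

0.20980 m·rad


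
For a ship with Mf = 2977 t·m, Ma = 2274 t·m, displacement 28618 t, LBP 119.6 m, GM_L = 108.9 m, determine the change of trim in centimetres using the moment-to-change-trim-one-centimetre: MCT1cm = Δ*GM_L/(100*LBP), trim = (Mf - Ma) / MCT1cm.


Formula: net trimming moment = Mf - Ma; MCT1cm = Δ*GM_L/(100*LBP); trim = net moment / MCT1cm
Step 1 — net trimming moment = 2977 - 2274 = 703 t·m
Step 2 — MCT1cm = 28618 * 108.9 / (100 * 119.6) = 260.5769 t·m/cm
Step 3 — trim = 703 / 260.5769 ≈ 2.6979 cm (5 s.f.)

2.6979 cm


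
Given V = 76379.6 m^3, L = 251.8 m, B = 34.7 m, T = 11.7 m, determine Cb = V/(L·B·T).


Formula: Cb = V / (L * B * T)
Step 1 — L * B * T = 251.8 * 34.7 * 11.7 = 102228.282 m^3
Step 2 — Cb = 76379.6 / 102228.282 ≈ 0.74715 (5 s.f.)

0.74715


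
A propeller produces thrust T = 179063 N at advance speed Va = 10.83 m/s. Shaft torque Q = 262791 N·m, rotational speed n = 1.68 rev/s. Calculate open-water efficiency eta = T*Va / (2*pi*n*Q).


Formula: eta = T * Va / (2 * pi * n * Q)
Step 1 — numerator = T * Va = 179063 * 10.83 = 1939252.29
Step 2 — 2 * pi * n = 2 * pi * 1.68 = 10.555751
Step 3 — denominator = 10.555751 * 262791 = 2773956.36
Step 4 — eta = 1939252.29 / 2773956.36 ≈ 0.69909 (5 s.f.)

0.69909


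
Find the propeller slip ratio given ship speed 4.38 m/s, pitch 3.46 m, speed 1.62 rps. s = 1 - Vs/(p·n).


Formula: s = 1 - Vs / (p * n)
Step 1 — p * n = 3.46 * 1.62 = 5.6052
Step 2 — Vs / (p*n) = 4.38 / 5.6052 = 0.781417 (6 d.p.)
Step 3 — s = 1 - 0.781417 = 0.218583

0.218583


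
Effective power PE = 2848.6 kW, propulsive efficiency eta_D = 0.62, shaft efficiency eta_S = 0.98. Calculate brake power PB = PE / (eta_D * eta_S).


Formula: PB = PE / (eta_D * eta_S)
Step 1 — combined efficiency = eta_D * eta_S = 0.62 * 0.98 = 0.6076
Step 2 — PB = 2848.6 / 0.6076 ≈ 4688.3 kW (5 s.f.)

4688.3 kW


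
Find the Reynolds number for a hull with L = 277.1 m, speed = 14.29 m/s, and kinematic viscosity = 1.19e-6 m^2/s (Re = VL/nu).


Formula: Re = V * L / nu
Step 1 — V * L = 14.29 * 277.1 = 3959.759 m^2/s
Step 2 — Re = 3959.759 / 1.19e-6 = 3.33e+09

3.33e+09


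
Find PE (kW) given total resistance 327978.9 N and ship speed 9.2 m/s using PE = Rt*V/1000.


Formula: PE = Rt * V / 1000 (kW)
Step 1 — PE (W) = 327978.9 * 9.2 = 3017405.88 W
Step 2 — PE (kW) = 3017405.88 / 1000 ≈ 3017.4 kW (5 s.f.)

3017.4 kW


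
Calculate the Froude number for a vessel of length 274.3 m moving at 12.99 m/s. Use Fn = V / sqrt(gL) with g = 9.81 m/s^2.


Formula: Fn = V / sqrt(g * L)
Step 1 — g * L = 9.81 * 274.3 = 2690.883
Step 2 — sqrt(g * L) = sqrt(2690.883) = 51.873722
Step 3 — Fn = 12.99 / 51.873722 ≈ 0.25042 (5 s.f.)

0.25042


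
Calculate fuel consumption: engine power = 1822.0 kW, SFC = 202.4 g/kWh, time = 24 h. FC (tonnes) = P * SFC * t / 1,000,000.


Formula: FC (tonnes) = P * SFC * t / 1,000,000
Step 1 — P * SFC * t = 1822.0 * 202.4 * 24 = 8850547.2 g
Step 2 — FC (tonnes) = 8850547.2 / 1,000,000 ≈ 8.8505 tonnes (5 s.f.)

8.8505 tonnes


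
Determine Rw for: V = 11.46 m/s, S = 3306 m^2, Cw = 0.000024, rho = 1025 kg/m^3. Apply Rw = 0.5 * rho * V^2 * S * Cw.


Formula: Rw = 0.5 * rho * V^2 * S * Cw
Step 1 — V^2 = 11.46^2 = 131.3316
Step 2 — 0.5 * rho * V^2 = 0.5 * 1025 * 131.3316 = 67307.445
Step 3 — Rw = 67307.445 * 3306 * 0.000024 ≈ 5340.4 N (5 s.f.)

5340.4 N


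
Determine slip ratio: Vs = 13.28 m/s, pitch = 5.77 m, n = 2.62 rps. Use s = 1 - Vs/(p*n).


Formula: s = 1 - Vs / (p * n)
Step 1 — p * n = 5.77 * 2.62 = 15.1174
Step 2 — Vs / (p*n) = 13.28 / 15.1174 = 0.878458 (6 d.p.)
Step 3 — s = 1 - 0.878458 = 0.121542

0.121542


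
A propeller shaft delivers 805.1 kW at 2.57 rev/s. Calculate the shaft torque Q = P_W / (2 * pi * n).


Formula: Q = P_W / (2 * pi * n)
Step 1 — P_W = 805.1 kW * 1000 = 805100.0 W
Step 2 — 2 * pi * n = 2 * pi * 2.57 = 16.147786
Step 3 — Q = 805100.0 / 16.147786 ≈ 49858 N·m (5 s.f.)

49858 N·m


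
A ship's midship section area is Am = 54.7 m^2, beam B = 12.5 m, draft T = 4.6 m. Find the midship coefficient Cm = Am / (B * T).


Formula: Cm = Am / (B * T)
Step 1 — B * T = 12.5 * 4.6 = 57.5 m^2
Step 2 — Cm = 54.7 / 57.5 ≈ 0.95130 (5 s.f.)

0.95130


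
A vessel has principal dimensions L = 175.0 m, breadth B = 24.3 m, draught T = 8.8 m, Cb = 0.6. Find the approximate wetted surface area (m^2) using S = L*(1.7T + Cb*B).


Formula: S = 1.7*L*T + V/T with V = Cb*L*B*T, i.e. S = L * (1.7*T + Cb*B)
Step 1 — 1.7*T = 1.7 * 8.8 = 14.96 m
Step 2 — Cb*B = 0.6 * 24.3 = 14.58 m
Step 3 — 1.7*T + Cb*B = 14.96 + 14.58 = 29.54 m
Step 4 — S = 175.0 * 29.54 ≈ 5169.5 m^2 (5 s.f.)

5169.5 m^2


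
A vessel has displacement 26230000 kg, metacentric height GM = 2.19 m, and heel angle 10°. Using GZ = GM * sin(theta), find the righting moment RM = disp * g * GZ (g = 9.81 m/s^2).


Formula: GZ = GM * sin(theta); RM = disp * g * GZ
Step 1 — GZ = 2.19 * sin(10°) = 2.19 * 0.173648 = 0.380289 m
Step 2 — RM = 26230000 * 9.81 * 0.380289 ≈ 97855000 N·m (5 s.f.)

97855000 N·m


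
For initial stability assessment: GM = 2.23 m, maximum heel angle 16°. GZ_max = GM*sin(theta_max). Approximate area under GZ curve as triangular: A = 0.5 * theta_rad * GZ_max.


Formula: GZ_max = GM * sin(theta); Area = 0.5 * theta_rad * GZ_max
Step 1 — GZ_max = 2.23 * sin(16°) = 2.23 * 0.275637 = 0.614671 m
Step 2 — theta_rad = 16 * pi/180 = 0.279253 rad
Step 3 — Area = 0.5 * 0.279253 * 0.614671 ≈ 0.085824 m·rad (5 s.f.)

0.085824 m·rad


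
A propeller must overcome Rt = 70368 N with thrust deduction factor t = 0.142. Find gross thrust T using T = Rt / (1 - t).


Formula: T = Rt / (1 - t)
Step 1 — (1 - t) = 1 - 0.142 = 0.858
Step 2 — T = 70368 / 0.858 ≈ 82014 N (5 s.f.)

82014 N


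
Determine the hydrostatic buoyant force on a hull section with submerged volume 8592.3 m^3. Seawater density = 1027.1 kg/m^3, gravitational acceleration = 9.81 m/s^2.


Formula: Fb = rho * g * V
Substituting: Fb = 1027.1 * 9.81 * 8592.3
Intermediate: 1027.1 * 9.81 = 10075.851
Result: Fb = 10075.851 * 8592.3 ≈ 86575000 N (5 s.f.)

86575000 N


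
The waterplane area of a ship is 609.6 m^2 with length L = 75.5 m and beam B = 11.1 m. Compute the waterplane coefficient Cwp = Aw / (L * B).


Formula: Cwp = Aw / (L * B)
Step 1 — L * B = 75.5 * 11.1 = 838.05 m^2
Step 2 — Cwp = 609.6 / 838.05 ≈ 0.72740 (5 s.f.)

0.72740


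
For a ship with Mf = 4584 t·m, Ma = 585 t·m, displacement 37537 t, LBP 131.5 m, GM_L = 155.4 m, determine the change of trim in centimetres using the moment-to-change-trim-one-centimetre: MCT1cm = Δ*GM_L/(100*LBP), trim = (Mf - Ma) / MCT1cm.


Formula: net trimming moment = Mf - Ma; MCT1cm = Δ*GM_L/(100*LBP); trim = net moment / MCT1cm
Step 1 — net trimming moment = 4584 - 585 = 3999 t·m
Step 2 — MCT1cm = 37537 * 155.4 / (100 * 131.5) = 443.5931 t·m/cm
Step 3 — trim = 3999 / 443.5931 ≈ 9.0150 cm (5 s.f.)

9.0150 cm


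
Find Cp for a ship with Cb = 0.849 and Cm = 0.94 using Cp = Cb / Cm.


Formula: Cp = Cb / Cm
Substituting: Cp = 0.849 / 0.94
Result: Cp ≈ 0.90319 (5 s.f.)

0.90319


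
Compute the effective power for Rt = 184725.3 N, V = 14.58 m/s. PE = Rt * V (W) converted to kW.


Formula: PE = Rt * V / 1000 (kW)
Step 1 — PE (W) = 184725.3 * 14.58 = 2693294.874 W
Step 2 — PE (kW) = 2693294.874 / 1000 ≈ 2693.3 kW (5 s.f.)

2693.3 kW


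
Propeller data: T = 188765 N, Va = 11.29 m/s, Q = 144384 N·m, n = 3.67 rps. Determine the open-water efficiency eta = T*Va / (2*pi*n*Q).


Formula: eta = T * Va / (2 * pi * n * Q)
Step 1 — numerator = T * Va = 188765 * 11.29 = 2131156.85
Step 2 — 2 * pi * n = 2 * pi * 3.67 = 23.05929
Step 3 — denominator = 23.05929 * 144384 = 3329392.53
Step 4 — eta = 2131156.85 / 3329392.53 ≈ 0.64010 (5 s.f.)

0.64010


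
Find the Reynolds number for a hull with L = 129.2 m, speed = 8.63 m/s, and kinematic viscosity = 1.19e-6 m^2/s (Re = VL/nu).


Formula: Re = V * L / nu
Step 1 — V * L = 8.63 * 129.2 = 1114.996 m^2/s
Step 2 — Re = 1114.996 / 1.19e-6 = 9.37e+08

9.37e+08


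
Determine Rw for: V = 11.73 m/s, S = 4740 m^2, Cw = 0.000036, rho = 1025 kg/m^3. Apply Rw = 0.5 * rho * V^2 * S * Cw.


Formula: Rw = 0.5 * rho * V^2 * S * Cw
Step 1 — V^2 = 11.73^2 = 137.5929
Step 2 — 0.5 * rho * V^2 = 0.5 * 1025 * 137.5929 = 70516.36125
Step 3 — Rw = 70516.36125 * 4740 * 0.000036 ≈ 12033 N (5 s.f.)

12033 N


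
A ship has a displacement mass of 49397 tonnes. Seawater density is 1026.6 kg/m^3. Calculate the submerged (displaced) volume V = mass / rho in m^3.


Formula: V = mass / rho
Step 1 — convert tonnes to kg: 49397 t * 1000 = 49397000 kg
Step 2 — V = 49397000 / 1026.6 ≈ 48117 m^3 (5 s.f.)

48117 m^3


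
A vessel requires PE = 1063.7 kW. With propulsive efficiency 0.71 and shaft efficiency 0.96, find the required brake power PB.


Formula: PB = PE / (eta_D * eta_S)
Step 1 — combined efficiency = eta_D * eta_S = 0.71 * 0.96 = 0.6816
Step 2 — PB = 1063.7 / 0.6816 ≈ 1560.6 kW (5 s.f.)

1560.6 kW


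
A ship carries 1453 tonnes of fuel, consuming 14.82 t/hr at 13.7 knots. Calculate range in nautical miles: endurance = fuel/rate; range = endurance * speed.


Formula: endurance = fuel / rate; range = endurance * speed
Step 1 — endurance = 1453 / 14.82 = 98.0432 hours
Step 2 — range = 98.0432 * 13.7 ≈ 1343.2 nautical miles (5 s.f.)

1343.2 NM


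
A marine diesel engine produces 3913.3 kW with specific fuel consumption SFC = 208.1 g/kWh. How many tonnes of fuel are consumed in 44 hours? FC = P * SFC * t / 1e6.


Formula: FC (tonnes) = P * SFC * t / 1,000,000
Step 1 — P * SFC * t = 3913.3 * 208.1 * 44 = 35831740.12 g
Step 2 — FC (tonnes) = 35831740.12 / 1,000,000 ≈ 35.832 tonnes (5 s.f.)

35.832 tonnes


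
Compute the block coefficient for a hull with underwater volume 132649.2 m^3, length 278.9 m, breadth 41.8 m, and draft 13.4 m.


Formula: Cb = V / (L * B * T)
Step 1 — L * B * T = 278.9 * 41.8 * 13.4 = 156217.468 m^3
Step 2 — Cb = 132649.2 / 156217.468 ≈ 0.84913 (5 s.f.)

0.84913


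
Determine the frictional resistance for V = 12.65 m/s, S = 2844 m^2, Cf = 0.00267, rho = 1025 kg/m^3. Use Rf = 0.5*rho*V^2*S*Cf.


Formula: Rf = 0.5 * rho * V^2 * S * Cf
Step 1 — V^2 = 12.65^2 = 160.0225
Step 2 — 0.5 * rho * V^2 = 0.5 * 1025 * 160.0225 = 82011.53125
Step 3 — Rf = 82011.53125 * 2844 * 0.00267 ≈ 622750 N (5 s.f.)

622750 N


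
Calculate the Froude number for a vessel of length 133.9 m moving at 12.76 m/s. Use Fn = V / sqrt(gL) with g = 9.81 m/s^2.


Formula: Fn = V / sqrt(g * L)
Step 1 — g * L = 9.81 * 133.9 = 1313.559
Step 2 — sqrt(g * L) = sqrt(1313.559) = 36.243055
Step 3 — Fn = 12.76 / 36.243055 ≈ 0.35207 (5 s.f.)

0.35207


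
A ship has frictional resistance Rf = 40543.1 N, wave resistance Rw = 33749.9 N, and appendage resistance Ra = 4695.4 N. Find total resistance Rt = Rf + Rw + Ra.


Formula: Rt = Rf + Rw + Ra
Substituting: Rt = 40543.1 + 33749.9 + 4695.4
Result: Rt = 78988.4 N

78988.4 N
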